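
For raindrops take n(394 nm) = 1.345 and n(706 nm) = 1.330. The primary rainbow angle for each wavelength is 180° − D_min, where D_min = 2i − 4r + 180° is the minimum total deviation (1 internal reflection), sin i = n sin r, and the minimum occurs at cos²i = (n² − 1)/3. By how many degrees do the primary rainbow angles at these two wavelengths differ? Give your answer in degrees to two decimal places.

At 394 nm (n = 1.345): cos²i = 0.26967 → i = 58.715°, r = 39.448°, D_min = 139.635°, rainbow angle = 40.365°.
At 706 nm (n = 1.330): cos²i = 0.25630 → i = 59.585°, r = 40.422°, D_min = 137.484°, rainbow angle = 42.516°.
Angular width = |40.365° − 42.516°| = 2.152°.

2.15°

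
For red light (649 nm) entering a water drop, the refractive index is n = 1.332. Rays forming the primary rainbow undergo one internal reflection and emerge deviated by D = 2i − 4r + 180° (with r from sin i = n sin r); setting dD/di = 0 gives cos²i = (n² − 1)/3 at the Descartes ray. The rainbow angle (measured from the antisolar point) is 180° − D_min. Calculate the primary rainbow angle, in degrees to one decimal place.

cos²i = (1.77422 − 1)/3 = 0.25807; i = arccos(0.50801) = 59.469°.
sin r = sin 59.469°/1.332 = 0.64666; r = 40.290°.
D_min = 2·59.469° − 4·40.290° + 180° = 137.776°.
Rainbow angle = 180° − D_min = 42.224°.

42.2°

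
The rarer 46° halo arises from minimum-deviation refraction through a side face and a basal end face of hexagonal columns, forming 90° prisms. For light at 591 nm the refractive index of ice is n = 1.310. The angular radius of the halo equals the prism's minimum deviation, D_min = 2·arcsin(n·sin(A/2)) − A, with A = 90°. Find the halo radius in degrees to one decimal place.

n·sin(A/2) = 1.310 × sin 45° = 1.310 × 0.7071 = 0.9263.
D_min = 2·arcsin(0.9263) − 90° = 2 × 67.867° − 90° = 45.733°.

45.7°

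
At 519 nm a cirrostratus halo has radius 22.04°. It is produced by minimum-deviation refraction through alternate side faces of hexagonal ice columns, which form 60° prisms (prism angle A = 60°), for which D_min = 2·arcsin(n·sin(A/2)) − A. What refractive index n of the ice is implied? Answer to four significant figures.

1.313

Rearranging: n = sin((D_min + A)/2) / sin(A/2).
(D_min + A)/2 = (22.04° + 60°)/2 = 41.020°.
n = sin 41.020° / sin 30° = 0.6563 / 0.5000 = 1.3126.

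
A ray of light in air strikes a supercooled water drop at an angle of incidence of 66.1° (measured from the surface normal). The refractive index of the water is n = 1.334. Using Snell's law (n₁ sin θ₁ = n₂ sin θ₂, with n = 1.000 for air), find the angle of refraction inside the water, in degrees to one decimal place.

43.3°

Snell: sin θ_r = sin θ_i / n = sin 66.1° / 1.334 = 0.9143 / 1.334 = 0.6853.
θ_r = arcsin(0.6853) = 43.26°.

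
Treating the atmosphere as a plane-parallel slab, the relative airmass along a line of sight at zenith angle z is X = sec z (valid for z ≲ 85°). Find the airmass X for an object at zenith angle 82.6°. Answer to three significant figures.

7.76

X = sec z = 1/cos 82.6° = 1/0.1288 = 7.7642.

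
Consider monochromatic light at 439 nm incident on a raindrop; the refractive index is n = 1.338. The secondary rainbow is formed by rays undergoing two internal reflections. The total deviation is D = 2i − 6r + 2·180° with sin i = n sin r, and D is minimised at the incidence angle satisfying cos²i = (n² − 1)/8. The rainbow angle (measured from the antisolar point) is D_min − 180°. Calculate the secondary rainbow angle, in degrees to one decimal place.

cos²i = (1.79024 − 1)/8 = 0.09878; i = arccos(0.31429) = 71.682°.
sin r = sin 71.682°/1.338 = 0.70951; r = 45.195°.
D_min = 2·71.682° − 6·45.195° + 360° = 232.193°.
Rainbow angle = D_min − 180° = 52.193°.

52.2°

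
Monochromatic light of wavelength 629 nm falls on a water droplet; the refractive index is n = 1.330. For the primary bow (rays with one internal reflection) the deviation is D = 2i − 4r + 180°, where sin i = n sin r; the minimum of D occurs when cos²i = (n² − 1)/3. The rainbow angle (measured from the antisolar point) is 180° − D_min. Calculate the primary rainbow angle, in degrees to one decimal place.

cos²i = (1.76890 − 1)/3 = 0.25630; i = arccos(0.50626) = 59.585°.
sin r = sin 59.585°/1.330 = 0.64841; r = 40.422°.
D_min = 2·59.585° − 4·40.422° + 180° = 137.484°.
Rainbow angle = 180° − D_min = 42.516°.

42.5°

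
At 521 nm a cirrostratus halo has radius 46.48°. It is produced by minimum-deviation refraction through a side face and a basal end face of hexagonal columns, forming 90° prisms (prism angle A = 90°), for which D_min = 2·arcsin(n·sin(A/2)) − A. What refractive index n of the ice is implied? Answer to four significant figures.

Rearranging: n = sin((D_min + A)/2) / sin(A/2).
(D_min + A)/2 = (46.48° + 90°)/2 = 68.240°.
n = sin 68.240° / sin 45° = 0.9287 / 0.7071 = 1.3134.

1.313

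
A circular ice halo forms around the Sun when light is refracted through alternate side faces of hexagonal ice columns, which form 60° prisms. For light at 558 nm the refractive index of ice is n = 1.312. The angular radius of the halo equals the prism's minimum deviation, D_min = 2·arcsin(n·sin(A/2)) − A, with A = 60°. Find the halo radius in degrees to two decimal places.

21.99°

n·sin(A/2) = 1.312 × sin 30° = 1.312 × 0.5000 = 0.6560.
D_min = 2·arcsin(0.6560) − 60° = 2 × 40.996° − 60° = 21.991°.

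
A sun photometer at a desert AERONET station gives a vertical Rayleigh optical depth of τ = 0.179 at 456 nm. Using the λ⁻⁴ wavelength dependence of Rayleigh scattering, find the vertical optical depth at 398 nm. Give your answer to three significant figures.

0.308

τ(398 nm) = τ(456 nm) × (456/398)⁴ = 0.179 × (1.1457)⁴ = 0.179 × 1.7232 = 0.3084.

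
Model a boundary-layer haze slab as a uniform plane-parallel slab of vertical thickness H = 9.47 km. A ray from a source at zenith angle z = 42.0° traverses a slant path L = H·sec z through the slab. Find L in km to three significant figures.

sec z = 1/cos 42.0° = 1.3456.
L = 9.47 × 1.3456 = 12.743 km.

12.7 km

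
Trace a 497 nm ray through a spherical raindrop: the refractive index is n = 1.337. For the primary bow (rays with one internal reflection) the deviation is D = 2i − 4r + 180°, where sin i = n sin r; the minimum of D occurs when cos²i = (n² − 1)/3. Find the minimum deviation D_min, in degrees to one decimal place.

138.5°

cos²i = (1.78757 − 1)/3 = 0.26252; i = arccos(0.51237) = 59.178°.
sin r = sin 59.178°/1.337 = 0.64231; r = 39.964°.
D_min = 2·59.178° − 4·39.964° + 180° = 138.500°.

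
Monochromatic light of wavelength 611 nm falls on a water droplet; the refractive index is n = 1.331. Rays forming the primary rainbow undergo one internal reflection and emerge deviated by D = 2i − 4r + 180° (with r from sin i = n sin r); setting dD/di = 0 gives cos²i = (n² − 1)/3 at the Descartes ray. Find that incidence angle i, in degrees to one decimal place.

cos²i = (1.331² − 1)/3 = (1.77156 − 1)/3 = 0.25719.
cos i = 0.50714, so i = 59.527°.

59.5°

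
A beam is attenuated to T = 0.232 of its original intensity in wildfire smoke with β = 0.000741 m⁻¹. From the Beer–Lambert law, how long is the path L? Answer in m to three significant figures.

Beer–Lambert: T = exp(−βL) ⇒ L = −ln(T)/β = −ln(0.232)/0.000741 = 1.4610/0.000741 = 1972 m.

1970 m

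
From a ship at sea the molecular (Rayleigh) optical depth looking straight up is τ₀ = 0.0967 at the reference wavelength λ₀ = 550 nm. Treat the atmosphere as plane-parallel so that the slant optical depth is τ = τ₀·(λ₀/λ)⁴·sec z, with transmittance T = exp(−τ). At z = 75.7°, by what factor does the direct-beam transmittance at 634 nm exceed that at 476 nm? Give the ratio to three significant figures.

1.61

Airmass: sec 75.7° = 4.0486.
τ(634 nm) = 0.0967 × (550/634)⁴ × 4.0486 = 0.0967 × 0.5664 × 4.0486 = 0.2217.
τ(476 nm) = 0.0967 × (550/476)⁴ × 4.0486 = 0.0967 × 1.7825 × 4.0486 = 0.6978.
T(634)/T(476) = exp(τ_B − τ_A) = exp(0.4761) = 1.6098.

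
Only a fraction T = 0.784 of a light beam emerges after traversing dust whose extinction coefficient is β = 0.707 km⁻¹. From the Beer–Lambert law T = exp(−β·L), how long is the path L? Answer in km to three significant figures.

Beer–Lambert: T = exp(−βL) ⇒ L = −ln(T)/β = −ln(0.784)/0.707 = 0.2433/0.707 = 0.3442 km.

0.344 km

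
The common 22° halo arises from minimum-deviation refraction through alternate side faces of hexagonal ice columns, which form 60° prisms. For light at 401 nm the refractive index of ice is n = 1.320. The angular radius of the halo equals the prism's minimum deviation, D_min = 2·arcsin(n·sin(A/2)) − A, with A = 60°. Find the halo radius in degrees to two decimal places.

22.60°

n·sin(A/2) = 1.320 × sin 30° = 1.320 × 0.5000 = 0.6600.
D_min = 2·arcsin(0.6600) − 60° = 2 × 41.300° − 60° = 22.600°.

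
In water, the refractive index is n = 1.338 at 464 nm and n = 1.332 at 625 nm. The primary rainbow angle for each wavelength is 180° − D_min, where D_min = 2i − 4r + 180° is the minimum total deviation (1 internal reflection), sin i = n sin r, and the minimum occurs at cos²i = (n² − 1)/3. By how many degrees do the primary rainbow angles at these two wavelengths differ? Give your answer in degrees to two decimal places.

At 464 nm (n = 1.338): cos²i = 0.26341 → i = 59.120°, r = 39.899°, D_min = 138.643°, rainbow angle = 41.357°.
At 625 nm (n = 1.332): cos²i = 0.25807 → i = 59.469°, r = 40.290°, D_min = 137.776°, rainbow angle = 42.224°.
Angular width = |41.357° − 42.224°| = 0.867°.

0.87°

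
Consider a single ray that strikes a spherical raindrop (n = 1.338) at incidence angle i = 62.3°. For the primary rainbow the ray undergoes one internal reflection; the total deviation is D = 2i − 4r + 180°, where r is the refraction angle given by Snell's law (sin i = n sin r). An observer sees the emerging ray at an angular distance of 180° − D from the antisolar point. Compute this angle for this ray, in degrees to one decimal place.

41.1°

sin r = sin 62.3° / 1.338 = 0.8854/1.338 = 0.6617; r = 41.43°.
D = 2·62.3° − 4·41.43° + 180° = 124.60° − 165.73° + 180° = 138.87°.
Angle from antisolar point = 180° − D = 41.13°.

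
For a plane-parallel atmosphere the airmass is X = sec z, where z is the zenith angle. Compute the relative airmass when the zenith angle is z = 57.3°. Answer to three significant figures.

1.85

X = sec z = 1/cos 57.3° = 1/0.5402 = 1.8510.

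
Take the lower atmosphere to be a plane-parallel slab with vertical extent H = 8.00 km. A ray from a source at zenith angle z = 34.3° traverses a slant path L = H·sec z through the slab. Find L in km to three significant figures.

9.68 km

sec z = 1/cos 34.3° = 1.2105.
L = 8.00 × 1.2105 = 9.684 km.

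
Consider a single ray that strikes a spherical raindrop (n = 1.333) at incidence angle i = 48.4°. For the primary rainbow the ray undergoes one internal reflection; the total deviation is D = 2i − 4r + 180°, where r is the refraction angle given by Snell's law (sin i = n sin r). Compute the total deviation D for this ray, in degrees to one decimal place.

sin r = sin 48.4° / 1.333 = 0.7478/1.333 = 0.5610; r = 34.12°.
D = 2·48.4° − 4·34.12° + 180° = 96.80° − 136.50° + 180° = 140.30°.

140.3°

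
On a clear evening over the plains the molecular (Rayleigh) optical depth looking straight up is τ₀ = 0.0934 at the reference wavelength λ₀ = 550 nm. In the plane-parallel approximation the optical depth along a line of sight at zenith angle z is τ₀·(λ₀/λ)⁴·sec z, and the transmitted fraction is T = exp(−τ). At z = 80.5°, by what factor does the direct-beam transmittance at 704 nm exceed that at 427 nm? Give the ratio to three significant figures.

Airmass: sec 80.5° = 6.0589.
τ(704 nm) = 0.0934 × (550/704)⁴ × 6.0589 = 0.0934 × 0.3725 × 6.0589 = 0.2108.
τ(427 nm) = 0.0934 × (550/427)⁴ × 6.0589 = 0.0934 × 2.7526 × 6.0589 = 1.5577.
T(704)/T(427) = exp(τ_B − τ_A) = exp(1.3469) = 3.8453.

3.85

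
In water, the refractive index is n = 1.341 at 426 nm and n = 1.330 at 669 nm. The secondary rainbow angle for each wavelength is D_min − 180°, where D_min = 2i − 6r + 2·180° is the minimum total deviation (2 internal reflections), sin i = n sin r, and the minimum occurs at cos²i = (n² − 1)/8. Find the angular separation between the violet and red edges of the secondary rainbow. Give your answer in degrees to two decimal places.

2.86°

At 426 nm (n = 1.341): cos²i = 0.09979 → i = 71.586°, r = 45.034°, D_min = 232.966°, rainbow angle = 52.966°.
At 669 nm (n = 1.330): cos²i = 0.09611 → i = 71.940°, r = 45.630°, D_min = 230.101°, rainbow angle = 50.101°.
Angular width = |52.966° − 50.101°| = 2.865°.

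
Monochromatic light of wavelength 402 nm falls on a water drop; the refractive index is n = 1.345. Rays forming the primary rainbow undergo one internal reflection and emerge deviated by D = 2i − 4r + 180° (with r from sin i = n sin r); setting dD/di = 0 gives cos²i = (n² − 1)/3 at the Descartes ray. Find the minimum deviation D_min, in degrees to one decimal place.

139.6°

cos²i = (1.80902 − 1)/3 = 0.26967; i = arccos(0.51930) = 58.715°.
sin r = sin 58.715°/1.345 = 0.63538; r = 39.448°.
D_min = 2·58.715° − 4·39.448° + 180° = 139.635°.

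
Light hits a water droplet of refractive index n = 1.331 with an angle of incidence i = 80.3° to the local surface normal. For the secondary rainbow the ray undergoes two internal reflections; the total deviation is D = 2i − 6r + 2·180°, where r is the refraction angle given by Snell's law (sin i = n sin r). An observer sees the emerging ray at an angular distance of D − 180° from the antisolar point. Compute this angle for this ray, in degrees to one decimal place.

sin r = sin 80.3° / 1.331 = 0.9857/1.331 = 0.7406; r = 47.78°.
D = 2·80.3° − 6·47.78° + 2·180° = 160.60° − 286.68° + 360° = 233.92°.
Angle from antisolar point = D − 180° = 53.92°.

53.9°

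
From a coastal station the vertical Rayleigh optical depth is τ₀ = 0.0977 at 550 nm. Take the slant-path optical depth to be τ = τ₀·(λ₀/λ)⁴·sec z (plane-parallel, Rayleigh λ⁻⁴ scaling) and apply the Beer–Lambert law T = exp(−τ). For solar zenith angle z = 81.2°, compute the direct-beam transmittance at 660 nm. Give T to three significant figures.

sec 81.2° = 6.5366.
τ = 0.0977 × (550/660)⁴ × 6.5366 = 0.0977 × 0.4823 × 6.5366 = 0.3080.
T = exp(−0.3080) = 0.7349.

0.735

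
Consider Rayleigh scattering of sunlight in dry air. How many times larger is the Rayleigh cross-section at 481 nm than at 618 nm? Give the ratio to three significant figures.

Rayleigh scattering ∝ λ⁻⁴, so the ratio of coefficients is the inverse fourth power of the wavelength ratio.
σ(481)/σ(618) = (618/481)⁴ = (1.2848)⁴ = 2.725.

2.73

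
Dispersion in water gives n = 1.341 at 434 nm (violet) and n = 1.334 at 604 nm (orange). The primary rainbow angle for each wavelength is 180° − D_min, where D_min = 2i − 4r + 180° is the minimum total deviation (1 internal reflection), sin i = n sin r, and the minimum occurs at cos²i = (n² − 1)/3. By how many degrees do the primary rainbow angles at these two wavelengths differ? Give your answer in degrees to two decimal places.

1.00°

At 434 nm (n = 1.341): cos²i = 0.26609 → i = 58.946°, r = 39.705°, D_min = 139.071°, rainbow angle = 40.929°.
At 604 nm (n = 1.334): cos²i = 0.25985 → i = 59.352°, r = 40.159°, D_min = 138.067°, rainbow angle = 41.933°.
Angular width = |40.929° − 41.933°| = 1.004°.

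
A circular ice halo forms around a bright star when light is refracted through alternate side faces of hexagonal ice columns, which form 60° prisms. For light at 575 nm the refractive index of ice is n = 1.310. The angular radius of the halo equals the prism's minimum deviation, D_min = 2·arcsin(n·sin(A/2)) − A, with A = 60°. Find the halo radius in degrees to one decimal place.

n·sin(A/2) = 1.310 × sin 30° = 1.310 × 0.5000 = 0.6550.
D_min = 2·arcsin(0.6550) − 60° = 2 × 40.920° − 60° = 21.839°.

21.8°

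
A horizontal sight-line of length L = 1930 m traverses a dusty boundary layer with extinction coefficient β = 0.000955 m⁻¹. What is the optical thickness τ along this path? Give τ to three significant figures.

1.84

τ = β·L = 0.000955 × 1930 = 1.8432.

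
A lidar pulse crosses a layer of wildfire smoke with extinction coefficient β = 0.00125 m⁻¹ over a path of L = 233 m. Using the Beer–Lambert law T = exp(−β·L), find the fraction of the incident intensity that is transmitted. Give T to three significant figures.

τ = β·L = 0.00125 × 233 = 0.2913.
T = exp(−0.2913) = 0.7473.

0.747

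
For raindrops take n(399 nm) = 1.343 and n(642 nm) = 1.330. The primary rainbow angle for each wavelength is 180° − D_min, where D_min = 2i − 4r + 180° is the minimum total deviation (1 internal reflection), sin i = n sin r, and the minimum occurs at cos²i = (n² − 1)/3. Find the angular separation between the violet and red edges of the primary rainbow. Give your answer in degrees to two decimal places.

At 399 nm (n = 1.343): cos²i = 0.26788 → i = 58.830°, r = 39.577°, D_min = 139.354°, rainbow angle = 40.646°.
At 642 nm (n = 1.330): cos²i = 0.25630 → i = 59.585°, r = 40.422°, D_min = 137.484°, rainbow angle = 42.516°.
Angular width = |40.646° − 42.516°| = 1.871°.

1.87°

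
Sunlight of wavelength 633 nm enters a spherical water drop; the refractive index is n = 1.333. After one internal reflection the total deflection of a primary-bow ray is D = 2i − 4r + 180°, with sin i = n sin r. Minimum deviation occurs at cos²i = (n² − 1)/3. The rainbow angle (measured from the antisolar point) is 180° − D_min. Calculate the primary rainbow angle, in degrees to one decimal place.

42.1°

cos²i = (1.77689 − 1)/3 = 0.25896; i = arccos(0.50888) = 59.410°.
sin r = sin 59.410°/1.333 = 0.64579; r = 40.225°.
D_min = 2·59.410° − 4·40.225° + 180° = 137.922°.
Rainbow angle = 180° − D_min = 42.078°.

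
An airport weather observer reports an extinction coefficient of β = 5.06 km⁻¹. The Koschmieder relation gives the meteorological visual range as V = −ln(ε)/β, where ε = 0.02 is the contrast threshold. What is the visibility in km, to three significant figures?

0.773 km

V = −ln(0.02) / 5.06 = 3.912 / 5.06 = 0.7731 km.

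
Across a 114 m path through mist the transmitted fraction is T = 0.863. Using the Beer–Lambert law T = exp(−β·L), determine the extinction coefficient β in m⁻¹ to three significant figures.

0.00129 m⁻¹

Beer–Lambert: T = exp(−βL) ⇒ β = −ln(T)/L = −ln(0.863)/114 = 0.1473/114 = 0.001292 m⁻¹.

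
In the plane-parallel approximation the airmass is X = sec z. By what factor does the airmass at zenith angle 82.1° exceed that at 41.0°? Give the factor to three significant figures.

X(82.1°)/X(41.0°) = sec 82.1° / sec 41.0° = cos 41.0° / cos 82.1° = 0.7547/0.1374 = 5.4910.

5.49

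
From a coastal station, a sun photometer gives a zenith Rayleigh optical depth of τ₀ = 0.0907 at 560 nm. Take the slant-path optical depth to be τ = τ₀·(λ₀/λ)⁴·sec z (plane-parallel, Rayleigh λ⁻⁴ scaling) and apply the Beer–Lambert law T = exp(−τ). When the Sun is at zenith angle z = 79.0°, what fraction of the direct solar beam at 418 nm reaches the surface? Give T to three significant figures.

0.216

sec 79.0° = 5.2408.
τ = 0.0907 × (560/418)⁴ × 5.2408 = 0.0907 × 3.2214 × 5.2408 = 1.5313.
T = exp(−1.5313) = 0.2163.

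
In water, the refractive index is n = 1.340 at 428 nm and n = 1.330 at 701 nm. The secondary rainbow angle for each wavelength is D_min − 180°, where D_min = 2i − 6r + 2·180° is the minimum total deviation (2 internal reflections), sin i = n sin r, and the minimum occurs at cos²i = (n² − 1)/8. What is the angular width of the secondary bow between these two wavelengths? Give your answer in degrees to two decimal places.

2.61°

At 428 nm (n = 1.340): cos²i = 0.09945 → i = 71.618°, r = 45.088°, D_min = 232.709°, rainbow angle = 52.709°.
At 701 nm (n = 1.330): cos²i = 0.09611 → i = 71.940°, r = 45.630°, D_min = 230.101°, rainbow angle = 50.101°.
Angular width = |52.709° − 50.101°| = 2.608°.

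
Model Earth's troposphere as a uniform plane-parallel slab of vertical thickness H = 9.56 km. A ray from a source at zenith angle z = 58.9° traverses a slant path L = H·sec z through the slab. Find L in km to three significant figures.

sec z = 1/cos 58.9° = 1.9360.
L = 9.56 × 1.9360 = 18.508 km.

18.5 km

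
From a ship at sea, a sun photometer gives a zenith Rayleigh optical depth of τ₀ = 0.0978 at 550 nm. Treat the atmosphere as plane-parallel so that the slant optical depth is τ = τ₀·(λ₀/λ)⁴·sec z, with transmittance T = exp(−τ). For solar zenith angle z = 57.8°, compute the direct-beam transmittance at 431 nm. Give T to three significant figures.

0.615

sec 57.8° = 1.8766.
τ = 0.0978 × (550/431)⁴ × 1.8766 = 0.0978 × 2.6518 × 1.8766 = 0.4867.
T = exp(−0.4867) = 0.6147.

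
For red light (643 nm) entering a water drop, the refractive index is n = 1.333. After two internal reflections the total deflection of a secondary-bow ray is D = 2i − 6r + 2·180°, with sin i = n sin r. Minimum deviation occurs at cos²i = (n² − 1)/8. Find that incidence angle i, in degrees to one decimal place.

71.8°

cos²i = (1.333² − 1)/8 = (1.77689 − 1)/8 = 0.09711.
cos i = 0.31163, so i = 71.843°.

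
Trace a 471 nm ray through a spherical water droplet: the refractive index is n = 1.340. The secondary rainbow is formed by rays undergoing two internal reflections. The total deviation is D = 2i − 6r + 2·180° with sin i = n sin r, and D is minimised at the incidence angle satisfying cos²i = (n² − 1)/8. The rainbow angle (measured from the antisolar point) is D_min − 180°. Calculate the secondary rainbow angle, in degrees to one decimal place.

cos²i = (1.79560 − 1)/8 = 0.09945; i = arccos(0.31536) = 71.618°.
sin r = sin 71.618°/1.340 = 0.70819; r = 45.088°.
D_min = 2·71.618° − 6·45.088° + 360° = 232.709°.
Rainbow angle = D_min − 180° = 52.709°.

52.7°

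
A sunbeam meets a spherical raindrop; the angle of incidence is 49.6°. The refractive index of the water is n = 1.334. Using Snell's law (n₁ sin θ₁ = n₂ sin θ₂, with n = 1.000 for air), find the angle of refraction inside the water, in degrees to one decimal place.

34.8°

Snell: sin θ_r = sin θ_i / n = sin 49.6° / 1.334 = 0.7615 / 1.334 = 0.5709.
θ_r = arcsin(0.5709) = 34.81°.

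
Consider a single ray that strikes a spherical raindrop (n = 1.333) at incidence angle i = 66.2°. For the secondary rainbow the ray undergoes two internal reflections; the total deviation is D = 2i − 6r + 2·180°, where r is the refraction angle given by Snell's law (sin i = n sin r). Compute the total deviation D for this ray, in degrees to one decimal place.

sin r = sin 66.2° / 1.333 = 0.9150/1.333 = 0.6864; r = 43.35°.
D = 2·66.2° − 6·43.35° + 2·180° = 132.40° − 260.07° + 360° = 232.33°.

232.3°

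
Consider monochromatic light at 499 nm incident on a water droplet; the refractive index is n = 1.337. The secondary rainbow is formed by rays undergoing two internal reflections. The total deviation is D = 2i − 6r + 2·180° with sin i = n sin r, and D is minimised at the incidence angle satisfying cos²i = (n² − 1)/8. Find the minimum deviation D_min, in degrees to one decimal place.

231.9°

cos²i = (1.78757 − 1)/8 = 0.09845; i = arccos(0.31376) = 71.714°.
sin r = sin 71.714°/1.337 = 0.71017; r = 45.249°.
D_min = 2·71.714° − 6·45.249° + 360° = 231.934°.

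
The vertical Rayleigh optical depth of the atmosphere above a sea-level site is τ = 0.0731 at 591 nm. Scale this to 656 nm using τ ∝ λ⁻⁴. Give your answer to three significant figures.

τ(656 nm) = τ(591 nm) × (591/656)⁴ = 0.0731 × (0.9009)⁴ = 0.0731 × 0.6588 = 0.0482.

0.0482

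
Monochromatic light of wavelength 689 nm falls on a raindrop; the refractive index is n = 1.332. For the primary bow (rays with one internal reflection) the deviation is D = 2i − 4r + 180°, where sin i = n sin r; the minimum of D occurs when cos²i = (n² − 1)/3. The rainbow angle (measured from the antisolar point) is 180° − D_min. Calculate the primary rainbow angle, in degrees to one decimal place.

cos²i = (1.77422 − 1)/3 = 0.25807; i = arccos(0.50801) = 59.469°.
sin r = sin 59.469°/1.332 = 0.64666; r = 40.290°.
D_min = 2·59.469° − 4·40.290° + 180° = 137.776°.
Rainbow angle = 180° − D_min = 42.224°.

42.2°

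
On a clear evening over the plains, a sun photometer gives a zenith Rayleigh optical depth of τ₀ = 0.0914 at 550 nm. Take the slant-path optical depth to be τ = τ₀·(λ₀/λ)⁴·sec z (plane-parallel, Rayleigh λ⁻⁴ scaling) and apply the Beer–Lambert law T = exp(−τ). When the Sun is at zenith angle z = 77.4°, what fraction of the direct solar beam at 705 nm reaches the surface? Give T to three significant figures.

sec 77.4° = 4.5841.
τ = 0.0914 × (550/705)⁴ × 4.5841 = 0.0914 × 0.3704 × 4.5841 = 0.1552.
T = exp(−0.1552) = 0.8562.

0.856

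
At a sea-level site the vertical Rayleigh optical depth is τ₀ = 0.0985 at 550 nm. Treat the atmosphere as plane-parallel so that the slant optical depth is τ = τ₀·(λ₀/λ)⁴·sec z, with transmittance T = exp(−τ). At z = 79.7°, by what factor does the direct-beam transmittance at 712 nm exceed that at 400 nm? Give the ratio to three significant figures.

5.89

Airmass: sec 79.7° = 5.5928.
τ(712 nm) = 0.0985 × (550/712)⁴ × 5.5928 = 0.0985 × 0.3561 × 5.5928 = 0.1962.
τ(400 nm) = 0.0985 × (550/400)⁴ × 5.5928 = 0.0985 × 3.5745 × 5.5928 = 1.9691.
T(712)/T(400) = exp(τ_B − τ_A) = exp(1.7730) = 5.8884.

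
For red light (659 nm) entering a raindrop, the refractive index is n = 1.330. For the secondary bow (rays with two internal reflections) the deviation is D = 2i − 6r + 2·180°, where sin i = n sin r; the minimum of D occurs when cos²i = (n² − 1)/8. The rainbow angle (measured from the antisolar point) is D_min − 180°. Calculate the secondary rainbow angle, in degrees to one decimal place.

50.1°

cos²i = (1.76890 − 1)/8 = 0.09611; i = arccos(0.31002) = 71.940°.
sin r = sin 71.940°/1.330 = 0.71483; r = 45.630°.
D_min = 2·71.940° − 6·45.630° + 360° = 230.101°.
Rainbow angle = D_min − 180° = 50.101°.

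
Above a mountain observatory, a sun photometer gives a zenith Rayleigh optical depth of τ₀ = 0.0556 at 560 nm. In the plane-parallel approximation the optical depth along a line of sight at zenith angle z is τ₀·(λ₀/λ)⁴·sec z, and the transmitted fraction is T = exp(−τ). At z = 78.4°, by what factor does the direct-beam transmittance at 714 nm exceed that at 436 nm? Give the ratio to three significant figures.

1.91

Airmass: sec 78.4° = 4.9732.
τ(714 nm) = 0.0556 × (560/714)⁴ × 4.9732 = 0.0556 × 0.3784 × 4.9732 = 0.1046.
τ(436 nm) = 0.0556 × (560/436)⁴ × 4.9732 = 0.0556 × 2.7215 × 4.9732 = 0.7525.
T(714)/T(436) = exp(τ_B − τ_A) = exp(0.6479) = 1.9115.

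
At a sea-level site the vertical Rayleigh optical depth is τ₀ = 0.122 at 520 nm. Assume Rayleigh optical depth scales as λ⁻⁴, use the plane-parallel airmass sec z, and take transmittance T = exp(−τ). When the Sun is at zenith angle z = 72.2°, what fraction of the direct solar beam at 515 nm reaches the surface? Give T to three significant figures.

0.660

sec 72.2° = 3.2712.
τ = 0.122 × (520/515)⁴ × 3.2712 = 0.122 × 1.0394 × 3.2712 = 0.4148.
T = exp(−0.4148) = 0.6605.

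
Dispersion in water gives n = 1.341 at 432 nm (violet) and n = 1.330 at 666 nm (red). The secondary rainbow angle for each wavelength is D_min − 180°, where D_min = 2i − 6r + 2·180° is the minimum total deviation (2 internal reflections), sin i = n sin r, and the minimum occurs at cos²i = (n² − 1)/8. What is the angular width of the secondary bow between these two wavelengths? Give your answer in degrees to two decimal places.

At 432 nm (n = 1.341): cos²i = 0.09979 → i = 71.586°, r = 45.034°, D_min = 232.966°, rainbow angle = 52.966°.
At 666 nm (n = 1.330): cos²i = 0.09611 → i = 71.940°, r = 45.630°, D_min = 230.101°, rainbow angle = 50.101°.
Angular width = |52.966° − 50.101°| = 2.865°.

2.86°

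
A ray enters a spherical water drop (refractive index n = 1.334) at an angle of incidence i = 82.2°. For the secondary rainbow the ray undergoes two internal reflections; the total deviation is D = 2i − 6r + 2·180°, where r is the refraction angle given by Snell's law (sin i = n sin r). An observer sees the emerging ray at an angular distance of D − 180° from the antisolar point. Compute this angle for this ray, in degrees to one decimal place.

sin r = sin 82.2° / 1.334 = 0.9907/1.334 = 0.7427; r = 47.96°.
D = 2·82.2° − 6·47.96° + 2·180° = 164.40° − 287.77° + 360° = 236.63°.
Angle from antisolar point = D − 180° = 56.63°.

56.6°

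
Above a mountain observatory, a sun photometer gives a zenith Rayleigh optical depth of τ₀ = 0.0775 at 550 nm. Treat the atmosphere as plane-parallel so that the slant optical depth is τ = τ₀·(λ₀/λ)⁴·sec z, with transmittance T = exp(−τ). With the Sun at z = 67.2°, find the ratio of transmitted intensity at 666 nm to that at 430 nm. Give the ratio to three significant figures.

Airmass: sec 67.2° = 2.5805.
τ(666 nm) = 0.0775 × (550/666)⁴ × 2.5805 = 0.0775 × 0.4651 × 2.5805 = 0.0930.
τ(430 nm) = 0.0775 × (550/430)⁴ × 2.5805 = 0.0775 × 2.6766 × 2.5805 = 0.5353.
T(666)/T(430) = exp(τ_B − τ_A) = exp(0.4423) = 1.5562.

1.56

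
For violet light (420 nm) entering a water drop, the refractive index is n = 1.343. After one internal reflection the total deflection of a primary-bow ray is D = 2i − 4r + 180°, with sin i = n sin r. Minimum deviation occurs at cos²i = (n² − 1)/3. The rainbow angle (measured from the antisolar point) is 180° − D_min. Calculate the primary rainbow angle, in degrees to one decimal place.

40.6°

cos²i = (1.80365 − 1)/3 = 0.26788; i = arccos(0.51757) = 58.830°.
sin r = sin 58.830°/1.343 = 0.63711; r = 39.577°.
D_min = 2·58.830° − 4·39.577° + 180° = 139.354°.
Rainbow angle = 180° − D_min = 40.646°.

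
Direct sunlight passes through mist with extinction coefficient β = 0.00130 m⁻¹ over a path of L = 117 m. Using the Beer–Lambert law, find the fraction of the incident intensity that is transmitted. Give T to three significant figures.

τ = β·L = 0.00130 × 117 = 0.1521.
T = exp(−0.1521) = 0.8589.

0.859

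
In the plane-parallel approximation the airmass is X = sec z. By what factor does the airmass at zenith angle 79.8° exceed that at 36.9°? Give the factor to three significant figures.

X(79.8°)/X(36.9°) = sec 79.8° / sec 36.9° = cos 36.9° / cos 79.8° = 0.7997/0.1771 = 4.5158.

4.52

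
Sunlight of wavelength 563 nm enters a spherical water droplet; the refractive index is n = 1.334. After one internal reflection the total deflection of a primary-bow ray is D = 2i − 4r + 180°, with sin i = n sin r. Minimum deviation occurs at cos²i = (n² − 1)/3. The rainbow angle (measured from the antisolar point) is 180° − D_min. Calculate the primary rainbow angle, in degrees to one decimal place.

cos²i = (1.77956 − 1)/3 = 0.25985; i = arccos(0.50976) = 59.352°.
sin r = sin 59.352°/1.334 = 0.64492; r = 40.159°.
D_min = 2·59.352° − 4·40.159° + 180° = 138.067°.
Rainbow angle = 180° − D_min = 41.933°.

41.9°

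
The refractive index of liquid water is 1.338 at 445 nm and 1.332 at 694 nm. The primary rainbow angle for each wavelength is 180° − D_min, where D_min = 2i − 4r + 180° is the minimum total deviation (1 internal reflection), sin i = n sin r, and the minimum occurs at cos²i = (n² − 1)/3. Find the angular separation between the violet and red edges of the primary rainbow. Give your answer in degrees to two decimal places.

0.87°

At 445 nm (n = 1.338): cos²i = 0.26341 → i = 59.120°, r = 39.899°, D_min = 138.643°, rainbow angle = 41.357°.
At 694 nm (n = 1.332): cos²i = 0.25807 → i = 59.469°, r = 40.290°, D_min = 137.776°, rainbow angle = 42.224°.
Angular width = |41.357° − 42.224°| = 0.867°.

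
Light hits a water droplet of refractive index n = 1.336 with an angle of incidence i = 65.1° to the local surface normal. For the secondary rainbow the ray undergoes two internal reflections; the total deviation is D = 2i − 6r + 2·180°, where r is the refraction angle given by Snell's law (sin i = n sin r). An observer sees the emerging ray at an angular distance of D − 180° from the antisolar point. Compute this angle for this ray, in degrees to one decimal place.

sin r = sin 65.1° / 1.336 = 0.9070/1.336 = 0.6789; r = 42.76°.
D = 2·65.1° − 6·42.76° + 2·180° = 130.20° − 256.56° + 360° = 233.64°.
Angle from antisolar point = D − 180° = 53.64°.

53.6°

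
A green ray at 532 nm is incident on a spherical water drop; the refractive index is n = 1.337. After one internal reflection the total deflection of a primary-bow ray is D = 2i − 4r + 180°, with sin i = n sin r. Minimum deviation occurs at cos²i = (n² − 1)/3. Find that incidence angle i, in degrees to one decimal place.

59.2°

cos²i = (1.337² − 1)/3 = (1.78757 − 1)/3 = 0.26252.
cos i = 0.51237, so i = 59.178°.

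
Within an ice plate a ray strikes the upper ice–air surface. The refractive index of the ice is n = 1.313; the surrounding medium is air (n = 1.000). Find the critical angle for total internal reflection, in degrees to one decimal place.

49.6°

sin θ_c = n_air / n = 1.000 / 1.313 = 0.7616.
θ_c = arcsin(0.7616) = 49.61°.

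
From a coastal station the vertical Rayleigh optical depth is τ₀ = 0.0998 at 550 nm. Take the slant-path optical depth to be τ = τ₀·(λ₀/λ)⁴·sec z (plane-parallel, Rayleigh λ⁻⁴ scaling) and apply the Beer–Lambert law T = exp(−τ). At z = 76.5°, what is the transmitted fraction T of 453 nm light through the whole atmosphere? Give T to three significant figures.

sec 76.5° = 4.2837.
τ = 0.0998 × (550/453)⁴ × 4.2837 = 0.0998 × 2.1730 × 4.2837 = 0.9290.
T = exp(−0.9290) = 0.3950.

0.395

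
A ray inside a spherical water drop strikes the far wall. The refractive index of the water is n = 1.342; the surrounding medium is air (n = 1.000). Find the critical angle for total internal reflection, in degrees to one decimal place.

sin θ_c = n_air / n = 1.000 / 1.342 = 0.7452.
θ_c = arcsin(0.7452) = 48.17°.

48.2°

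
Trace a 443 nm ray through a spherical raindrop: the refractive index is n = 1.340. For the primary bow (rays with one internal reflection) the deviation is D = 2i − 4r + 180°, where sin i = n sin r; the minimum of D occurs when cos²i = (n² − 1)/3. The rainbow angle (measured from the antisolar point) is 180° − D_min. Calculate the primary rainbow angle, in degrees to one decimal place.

41.1°

cos²i = (1.79560 − 1)/3 = 0.26520; i = arccos(0.51498) = 59.004°.
sin r = sin 59.004°/1.340 = 0.63971; r = 39.770°.
D_min = 2·59.004° − 4·39.770° + 180° = 138.929°.
Rainbow angle = 180° − D_min = 41.071°.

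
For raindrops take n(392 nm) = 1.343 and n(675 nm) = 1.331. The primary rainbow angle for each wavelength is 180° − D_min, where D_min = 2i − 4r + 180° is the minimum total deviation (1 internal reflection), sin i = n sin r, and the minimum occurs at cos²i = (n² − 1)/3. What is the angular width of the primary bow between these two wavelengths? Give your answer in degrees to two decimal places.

1.72°

At 392 nm (n = 1.343): cos²i = 0.26788 → i = 58.830°, r = 39.577°, D_min = 139.354°, rainbow angle = 40.646°.
At 675 nm (n = 1.331): cos²i = 0.25719 → i = 59.527°, r = 40.356°, D_min = 137.630°, rainbow angle = 42.370°.
Angular width = |40.646° − 42.370°| = 1.724°.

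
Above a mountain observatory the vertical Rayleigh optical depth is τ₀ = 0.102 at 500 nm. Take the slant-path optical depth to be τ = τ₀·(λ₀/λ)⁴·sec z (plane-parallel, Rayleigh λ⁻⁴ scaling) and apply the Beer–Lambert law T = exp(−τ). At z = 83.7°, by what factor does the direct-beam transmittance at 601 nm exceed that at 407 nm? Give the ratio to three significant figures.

Airmass: sec 83.7° = 9.1129.
τ(601 nm) = 0.102 × (500/601)⁴ × 9.1129 = 0.102 × 0.4791 × 9.1129 = 0.4453.
τ(407 nm) = 0.102 × (500/407)⁴ × 9.1129 = 0.102 × 2.2777 × 9.1129 = 2.1172.
T(601)/T(407) = exp(τ_B − τ_A) = exp(1.6719) = 5.3223.

5.32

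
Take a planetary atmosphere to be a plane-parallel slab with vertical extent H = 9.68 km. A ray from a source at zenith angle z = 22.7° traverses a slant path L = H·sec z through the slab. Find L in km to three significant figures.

sec z = 1/cos 22.7° = 1.0840.
L = 9.68 × 1.0840 = 10.493 km.

10.5 km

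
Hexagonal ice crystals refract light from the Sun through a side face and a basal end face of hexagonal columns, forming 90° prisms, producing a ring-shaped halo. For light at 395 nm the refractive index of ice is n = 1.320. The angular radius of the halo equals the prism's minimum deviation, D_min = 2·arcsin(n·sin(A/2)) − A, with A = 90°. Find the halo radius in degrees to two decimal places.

n·sin(A/2) = 1.320 × sin 45° = 1.320 × 0.7071 = 0.9334.
D_min = 2·arcsin(0.9334) − 90° = 2 × 68.968° − 90° = 47.936°.

47.94°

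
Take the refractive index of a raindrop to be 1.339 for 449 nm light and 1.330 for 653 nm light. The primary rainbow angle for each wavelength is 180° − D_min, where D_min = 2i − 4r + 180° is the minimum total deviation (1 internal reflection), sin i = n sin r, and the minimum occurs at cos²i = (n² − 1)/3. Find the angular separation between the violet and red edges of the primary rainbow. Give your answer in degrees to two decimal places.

1.30°

At 449 nm (n = 1.339): cos²i = 0.26431 → i = 59.062°, r = 39.834°, D_min = 138.786°, rainbow angle = 41.214°.
At 653 nm (n = 1.330): cos²i = 0.25630 → i = 59.585°, r = 40.422°, D_min = 137.484°, rainbow angle = 42.516°.
Angular width = |41.214° − 42.516°| = 1.303°.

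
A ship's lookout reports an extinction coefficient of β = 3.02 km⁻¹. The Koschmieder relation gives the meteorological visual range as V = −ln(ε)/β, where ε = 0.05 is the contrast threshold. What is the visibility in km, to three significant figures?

0.992 km

V = −ln(0.05) / 3.02 = 2.996 / 3.02 = 0.9920 km.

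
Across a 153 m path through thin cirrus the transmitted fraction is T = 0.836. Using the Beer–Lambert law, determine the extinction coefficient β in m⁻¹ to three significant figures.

0.00117 m⁻¹

Beer–Lambert: T = exp(−βL) ⇒ β = −ln(T)/L = −ln(0.836)/153 = 0.1791/153 = 0.001171 m⁻¹.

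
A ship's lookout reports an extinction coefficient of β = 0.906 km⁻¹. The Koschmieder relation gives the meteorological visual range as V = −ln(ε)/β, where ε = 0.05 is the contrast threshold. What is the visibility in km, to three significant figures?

V = −ln(0.05) / 0.906 = 2.996 / 0.906 = 3.3065 km.

3.31 km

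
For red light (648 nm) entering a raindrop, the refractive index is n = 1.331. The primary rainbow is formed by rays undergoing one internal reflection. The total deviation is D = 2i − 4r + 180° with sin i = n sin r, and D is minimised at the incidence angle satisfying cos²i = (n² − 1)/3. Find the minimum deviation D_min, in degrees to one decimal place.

137.6°

cos²i = (1.77156 − 1)/3 = 0.25719; i = arccos(0.50714) = 59.527°.
sin r = sin 59.527°/1.331 = 0.64753; r = 40.356°.
D_min = 2·59.527° − 4·40.356° + 180° = 137.630°.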